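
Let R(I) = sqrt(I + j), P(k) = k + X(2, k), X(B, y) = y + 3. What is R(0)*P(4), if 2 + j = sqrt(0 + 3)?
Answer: 11*sqrt(-2 + sqrt(3)) ≈ 5.694*I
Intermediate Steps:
j = -2 + sqrt(3) (j = -2 + sqrt(0 + 3) = -2 + sqrt(3) ≈ -0.26795)
X(B, y) = 3 + y
P(k) = 3 + 2*k (P(k) = k + (3 + k) = 3 + 2*k)
R(I) = sqrt(-2 + I + sqrt(3)) (R(I) = sqrt(I + (-2 + sqrt(3))) = sqrt(-2 + I + sqrt(3)))
R(0)*P(4) = sqrt(-2 + 0 + sqrt(3))*(3 + 2*4) = sqrt(-2 + sqrt(3))*(3 + 8) = sqrt(-2 + sqrt(3))*11 = 11*sqrt(-2 + sqrt(3))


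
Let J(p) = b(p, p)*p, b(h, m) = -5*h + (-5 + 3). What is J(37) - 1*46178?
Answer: -53097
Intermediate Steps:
b(h, m) = -2 - 5*h (b(h, m) = -5*h - 2 = -2 - 5*h)
J(p) = p*(-2 - 5*p) (J(p) = (-2 - 5*p)*p = p*(-2 - 5*p))
J(37) - 1*46178 = -1*37*(2 + 5*37) - 1*46178 = -1*37*(2 + 185) - 46178 = -1*37*187 - 46178 = -6919 - 46178 = -53097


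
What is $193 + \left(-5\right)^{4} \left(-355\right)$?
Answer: $-221682$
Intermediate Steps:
$193 + \left(-5\right)^{4} \left(-355\right) = 193 + 625 \left(-355\right) = 193 - 221875 = -221682$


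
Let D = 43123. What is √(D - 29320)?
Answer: √13803 ≈ 117.49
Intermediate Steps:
√(D - 29320) = √(43123 - 29320) = √13803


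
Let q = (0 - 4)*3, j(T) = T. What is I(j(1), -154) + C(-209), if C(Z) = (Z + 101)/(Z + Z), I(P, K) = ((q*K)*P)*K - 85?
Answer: -59497439/209 ≈ -2.8468e+5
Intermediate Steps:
q = -12 (q = -4*3 = -12)
I(P, K) = -85 - 12*P*K**2 (I(P, K) = ((-12*K)*P)*K - 85 = (-12*K*P)*K - 85 = -12*P*K**2 - 85 = -85 - 12*P*K**2)
C(Z) = (101 + Z)/(2*Z) (C(Z) = (101 + Z)/((2*Z)) = (101 + Z)*(1/(2*Z)) = (101 + Z)/(2*Z))
I(j(1), -154) + C(-209) = (-85 - 12*1*(-154)**2) + (1/2)*(101 - 209)/(-209) = (-85 - 12*1*23716) + (1/2)*(-1/209)*(-108) = (-85 - 284592) + 54/209 = -284677 + 54/209 = -59497439/209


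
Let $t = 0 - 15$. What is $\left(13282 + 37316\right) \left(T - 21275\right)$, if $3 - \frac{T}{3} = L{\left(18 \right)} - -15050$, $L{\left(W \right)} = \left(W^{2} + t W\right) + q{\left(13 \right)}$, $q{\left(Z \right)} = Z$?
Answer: $-3370686966$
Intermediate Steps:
$t = -15$ ($t = 0 - 15 = -15$)
$L{\left(W \right)} = 13 + W^{2} - 15 W$ ($L{\left(W \right)} = \left(W^{2} - 15 W\right) + 13 = 13 + W^{2} - 15 W$)
$T = -45342$ ($T = 9 - 3 \left(\left(13 + 18^{2} - 270\right) - -15050\right) = 9 - 3 \left(\left(13 + 324 - 270\right) + 15050\right) = 9 - 3 \left(67 + 15050\right) = 9 - 45351 = -45342$)
$\left(13282 + 37316\right) \left(T - 21275\right) = \left(13282 + 37316\right) \left(-45342 - 21275\right) = 50598 \left(-66617\right) = -3370686966$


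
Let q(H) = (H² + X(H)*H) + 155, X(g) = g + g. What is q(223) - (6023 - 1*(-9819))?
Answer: 133500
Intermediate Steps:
X(g) = 2*g
q(H) = 155 + 3*H² (q(H) = (H² + (2*H)*H) + 155 = (H² + 2*H²) + 155 = 3*H² + 155 = 155 + 3*H²)
q(223) - (6023 - 1*(-9819)) = (155 + 3*223²) - (6023 - 1*(-9819)) = (155 + 3*49729) - (6023 + 9819) = (155 + 149187) - 1*15842 = 149342 - 15842 = 133500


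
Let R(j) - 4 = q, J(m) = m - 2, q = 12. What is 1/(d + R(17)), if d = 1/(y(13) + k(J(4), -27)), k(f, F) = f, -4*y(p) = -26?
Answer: 17/274 ≈ 0.062044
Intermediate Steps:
J(m) = -2 + m
y(p) = 13/2 (y(p) = -¼*(-26) = 13/2)
d = 2/17 (d = 1/(13/2 + (-2 + 4)) = 1/(13/2 + 2) = 1/(17/2) = 2/17 ≈ 0.11765)
R(j) = 16 (R(j) = 4 + 12 = 16)
1/(d + R(17)) = 1/(2/17 + 16) = 1/(274/17) = 17/274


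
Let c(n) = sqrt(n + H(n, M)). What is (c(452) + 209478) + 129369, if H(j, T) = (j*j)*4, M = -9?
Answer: 338847 + 6*sqrt(22713) ≈ 3.3975e+5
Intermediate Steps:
H(j, T) = 4*j**2 (H(j, T) = j**2*4 = 4*j**2)
c(n) = sqrt(n + 4*n**2)
(c(452) + 209478) + 129369 = (sqrt(452*(1 + 4*452)) + 209478) + 129369 = (sqrt(452*(1 + 1808)) + 209478) + 129369 = (sqrt(452*1809) + 209478) + 129369 = (sqrt(817668) + 209478) + 129369 = (6*sqrt(22713) + 209478) + 129369 = (209478 + 6*sqrt(22713)) + 129369 = 338847 + 6*sqrt(22713)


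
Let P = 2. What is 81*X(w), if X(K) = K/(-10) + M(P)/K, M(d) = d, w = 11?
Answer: -8181/110 ≈ -74.373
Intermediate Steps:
X(K) = 2/K - K/10 (X(K) = K/(-10) + 2/K = K*(-⅒) + 2/K = -K/10 + 2/K = 2/K - K/10)
81*X(w) = 81*(2/11 - ⅒*11) = 81*(2*(1/11) - 11/10) = 81*(2/11 - 11/10) = 81*(-101/110) = -8181/110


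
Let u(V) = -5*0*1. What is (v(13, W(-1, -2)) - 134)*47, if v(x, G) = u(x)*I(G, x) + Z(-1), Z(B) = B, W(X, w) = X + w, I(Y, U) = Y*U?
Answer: -6345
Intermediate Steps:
I(Y, U) = U*Y
u(V) = 0 (u(V) = 0*1 = 0)
v(x, G) = -1 (v(x, G) = 0*(x*G) - 1 = 0*(G*x) - 1 = 0 - 1 = -1)
(v(13, W(-1, -2)) - 134)*47 = (-1 - 134)*47 = -135*47 = -6345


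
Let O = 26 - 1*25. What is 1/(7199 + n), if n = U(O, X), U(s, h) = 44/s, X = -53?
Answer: 1/7243 ≈ 0.00013806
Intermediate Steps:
O = 1 (O = 26 - 25 = 1)
n = 44 (n = 44/1 = 44*1 = 44)
1/(7199 + n) = 1/(7199 + 44) = 1/7243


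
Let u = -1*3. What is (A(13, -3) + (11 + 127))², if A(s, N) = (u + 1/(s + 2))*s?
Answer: 2244004/225 ≈ 9973.3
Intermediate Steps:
u = -3
A(s, N) = s*(-3 + 1/(2 + s)) (A(s, N) = (-3 + 1/(s + 2))*s = (-3 + 1/(2 + s))*s = s*(-3 + 1/(2 + s)))
(A(13, -3) + (11 + 127))² = (13*(-5 - 3*13)/(2 + 13) + (11 + 127))² = (13*(-5 - 39)/15 + 138)² = (13*(1/15)*(-44) + 138)² = (-572/15 + 138)² = (1498/15)² = 2244004/225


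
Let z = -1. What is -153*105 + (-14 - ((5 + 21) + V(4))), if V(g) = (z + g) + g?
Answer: -16112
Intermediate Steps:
V(g) = -1 + 2*g (V(g) = (-1 + g) + g = -1 + 2*g)
-153*105 + (-14 - ((5 + 21) + V(4))) = -153*105 + (-14 - ((5 + 21) + (-1 + 2*4))) = -16065 + (-14 - (26 + (-1 + 8))) = -16065 + (-14 - (26 + 7)) = -16065 + (-14 - 1*33) = -16065 + (-14 - 33) = -16065 - 47 = -16112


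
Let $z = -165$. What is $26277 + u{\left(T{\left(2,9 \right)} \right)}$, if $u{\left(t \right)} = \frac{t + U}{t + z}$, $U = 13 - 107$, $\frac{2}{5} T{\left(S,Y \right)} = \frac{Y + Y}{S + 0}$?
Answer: $\frac{7489088}{285} \approx 26278.0$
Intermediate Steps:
$T{\left(S,Y \right)} = \frac{5 Y}{S}$ ($T{\left(S,Y \right)} = \frac{5 \frac{Y + Y}{S + 0}}{2} = \frac{5 \frac{2 Y}{S}}{2} = \frac{5 Y}{S}$)
$U = -94$
$u{\left(t \right)} = \frac{-94 + t}{-165 + t}$ ($u{\left(t \right)} = \frac{t - 94}{t - 165} = \frac{-94 + t}{-165 + t}$)
$26277 + u{\left(T{\left(2,9 \right)} \right)} = 26277 + \frac{-94 + 5 \cdot 9 \cdot \frac{1}{2}}{-165 + 5 \cdot 9 \cdot \frac{1}{2}} = 26277 + \frac{-94 + \frac{45}{2}}{-165 + \frac{45}{2}} = 26277 + \frac{1}{- \frac{285}{2}} \left(- \frac{143}{2}\right) = 26277 - - \frac{143}{285} = 26277 + \frac{143}{285} = \frac{7489088}{285}$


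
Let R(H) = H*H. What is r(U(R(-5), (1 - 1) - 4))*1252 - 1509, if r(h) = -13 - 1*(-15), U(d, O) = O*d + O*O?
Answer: 995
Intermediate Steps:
R(H) = H²
U(d, O) = O² + O*d (U(d, O) = O*d + O² = O² + O*d)
r(h) = 2 (r(h) = -13 + 15 = 2)
r(U(R(-5), (1 - 1) - 4))*1252 - 1509 = 2*1252 - 1509 = 2504 - 1509 = 995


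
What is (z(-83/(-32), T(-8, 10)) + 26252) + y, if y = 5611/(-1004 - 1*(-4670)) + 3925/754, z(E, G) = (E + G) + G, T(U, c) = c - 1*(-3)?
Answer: 3439644539/130848 ≈ 26287.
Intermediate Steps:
T(U, c) = 3 + c (T(U, c) = c + 3 = 3 + c)
z(E, G) = E + 2*G
y = 27544/4089 (y = 5611/(-1004 + 4670) + 3925*(1/754) = 5611/3666 + 3925/754 = 27544/4089 ≈ 6.7361)
(z(-83/(-32), T(-8, 10)) + 26252) + y = ((-83/(-32) + 2*(3 + 10)) + 26252) + 27544/4089 = ((-83*(-1/32) + 2*13) + 26252) + 27544/4089 = ((83/32 + 26) + 26252) + 27544/4089 = (915/32 + 26252) + 27544/4089 = 840979/32 + 27544/4089 = 3439644539/130848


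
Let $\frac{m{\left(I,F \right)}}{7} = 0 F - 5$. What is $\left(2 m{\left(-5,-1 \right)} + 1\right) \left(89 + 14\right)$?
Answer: $-7107$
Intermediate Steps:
$m{\left(I,F \right)} = -35$ ($m{\left(I,F \right)} = 7 \left(0 F - 5\right) = 7 \left(0 - 5\right) = 7 \left(-5\right) = -35$)
$\left(2 m{\left(-5,-1 \right)} + 1\right) \left(89 + 14\right) = \left(2 \left(-35\right) + 1\right) \left(89 + 14\right) = \left(-70 + 1\right) 103 = \left(-69\right) 103 = -7107$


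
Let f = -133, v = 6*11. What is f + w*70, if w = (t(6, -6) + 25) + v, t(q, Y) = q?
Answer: 6657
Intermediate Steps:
v = 66
w = 97 (w = (6 + 25) + 66 = 31 + 66 = 97)
f + w*70 = -133 + 97*70 = -133 + 6790 = 6657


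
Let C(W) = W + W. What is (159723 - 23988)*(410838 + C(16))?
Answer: 55769439450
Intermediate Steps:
C(W) = 2*W
(159723 - 23988)*(410838 + C(16)) = (159723 - 23988)*(410838 + 2*16) = 135735*(410838 + 32) = 135735*410870 = 55769439450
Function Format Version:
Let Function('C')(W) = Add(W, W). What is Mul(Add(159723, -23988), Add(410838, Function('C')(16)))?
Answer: 55769439450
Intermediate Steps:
Function('C')(W) = Mul(2, W)
Mul(Add(159723, -23988), Add(410838, Function('C')(16))) = Mul(Add(159723, -23988), Add(410838, Mul(2, 16))) = Mul(135735, Add(410838, 32)) = Mul(135735, 410870) = 55769439450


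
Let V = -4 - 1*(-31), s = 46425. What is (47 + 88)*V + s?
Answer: 50070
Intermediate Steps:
V = 27 (V = -4 + 31 = 27)
(47 + 88)*V + s = (47 + 88)*27 + 46425 = 135*27 + 46425 = 3645 + 46425 = 50070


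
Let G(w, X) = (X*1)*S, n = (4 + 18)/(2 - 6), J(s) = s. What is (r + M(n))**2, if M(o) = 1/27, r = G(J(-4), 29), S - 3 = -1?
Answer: 2455489/729 ≈ 3368.3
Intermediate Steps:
S = 2 (S = 3 - 1 = 2)
n = -11/2 (n = 22/(-4) = 22*(-1/4) = -11/2 ≈ -5.5000)
G(w, X) = 2*X (G(w, X) = (X*1)*2 = X*2 = 2*X)
r = 58 (r = 2*29 = 58)
M(o) = 1/27
(r + M(n))**2 = (58 + 1/27)**2 = (1567/27)**2 = 2455489/729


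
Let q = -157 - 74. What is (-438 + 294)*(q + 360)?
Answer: -18576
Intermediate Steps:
q = -231
(-438 + 294)*(q + 360) = (-438 + 294)*(-231 + 360) = -144*129 = -18576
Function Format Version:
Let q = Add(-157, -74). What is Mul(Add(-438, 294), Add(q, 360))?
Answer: -18576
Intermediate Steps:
q = -231
Mul(Add(-438, 294), Add(q, 360)) = Mul(Add(-438, 294), Add(-231, 360)) = Mul(-144, 129) = -18576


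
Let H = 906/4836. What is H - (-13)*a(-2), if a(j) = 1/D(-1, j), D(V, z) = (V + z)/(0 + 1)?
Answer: -10025/2418 ≈ -4.1460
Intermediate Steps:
D(V, z) = V + z (D(V, z) = (V + z)/1 = (V + z)*1 = V + z)
H = 151/806 (H = 906*(1/4836) = 151/806 ≈ 0.18735)
a(j) = 1/(-1 + j)
H - (-13)*a(-2) = 151/806 - (-13)/(-1 - 2) = 151/806 - (-13)/(-3) = 151/806 - (-13)*(-1)/3 = 151/806 - 1*13/3 = 151/806 - 13/3 = -10025/2418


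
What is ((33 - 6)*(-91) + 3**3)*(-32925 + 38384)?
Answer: -13265370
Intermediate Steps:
((33 - 6)*(-91) + 3**3)*(-32925 + 38384) = (27*(-91) + 27)*5459 = (-2457 + 27)*5459 = -2430*5459 = -13265370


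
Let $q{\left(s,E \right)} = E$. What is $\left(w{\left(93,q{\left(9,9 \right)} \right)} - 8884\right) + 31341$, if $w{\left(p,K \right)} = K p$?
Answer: $23294$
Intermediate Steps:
$\left(w{\left(93,q{\left(9,9 \right)} \right)} - 8884\right) + 31341 = \left(9 \cdot 93 - 8884\right) + 31341 = \left(837 - 8884\right) + 31341 = -8047 + 31341 = 23294$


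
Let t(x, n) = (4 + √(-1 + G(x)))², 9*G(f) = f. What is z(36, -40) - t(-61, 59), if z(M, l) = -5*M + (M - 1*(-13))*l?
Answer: -19334/9 - 8*I*√70/3 ≈ -2148.2 - 22.311*I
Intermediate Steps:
G(f) = f/9
z(M, l) = -5*M + l*(13 + M) (z(M, l) = -5*M + (M + 13)*l = -5*M + (13 + M)*l = -5*M + l*(13 + M))
t(x, n) = (4 + √(-1 + x/9))²
z(36, -40) - t(-61, 59) = (-5*36 + 13*(-40) + 36*(-40)) - (12 + √(-9 - 61))²/9 = (-180 - 520 - 1440) - (12 + √(-70))²/9 = -2140 - (12 + I*√70)²/9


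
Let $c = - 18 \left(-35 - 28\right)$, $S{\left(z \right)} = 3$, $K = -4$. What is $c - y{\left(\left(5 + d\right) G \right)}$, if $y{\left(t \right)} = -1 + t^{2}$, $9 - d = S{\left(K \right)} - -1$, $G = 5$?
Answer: $-1365$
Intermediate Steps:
$d = 5$ ($d = 9 - \left(3 - -1\right) = 9 - \left(3 + 1\right) = 9 - 4 = 5$)
$c = 1134$ ($c = \left(-18\right) \left(-63\right) = 1134$)
$c - y{\left(\left(5 + d\right) G \right)} = 1134 - \left(-1 + \left(\left(5 + 5\right) 5\right)^{2}\right) = 1134 - \left(-1 + \left(10 \cdot 5\right)^{2}\right) = 1134 - \left(-1 + 50^{2}\right) = 1134 - \left(-1 + 2500\right) = 1134 - 2499 = -1365$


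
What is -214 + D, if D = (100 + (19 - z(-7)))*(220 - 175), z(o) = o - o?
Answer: 5141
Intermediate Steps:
z(o) = 0
D = 5355 (D = (100 + (19 - 1*0))*(220 - 175) = (100 + (19 + 0))*45 = (100 + 19)*45 = 119*45 = 5355)
-214 + D = -214 + 5355 = 5141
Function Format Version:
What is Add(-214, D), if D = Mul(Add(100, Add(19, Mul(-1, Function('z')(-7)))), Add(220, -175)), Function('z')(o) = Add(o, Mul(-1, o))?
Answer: 5141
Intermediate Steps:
Function('z')(o) = 0
D = 5355 (D = Mul(Add(100, Add(19, Mul(-1, 0))), Add(220, -175)) = Mul(Add(100, Add(19, 0)), 45) = Mul(Add(100, 19), 45) = Mul(119, 45) = 5355)
Add(-214, D) = Add(-214, 5355) = 5141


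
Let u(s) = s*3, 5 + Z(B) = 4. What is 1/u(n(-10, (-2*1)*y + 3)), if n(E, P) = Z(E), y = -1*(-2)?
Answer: -1/3 ≈ -0.33333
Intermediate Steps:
y = 2
Z(B) = -1 (Z(B) = -5 + 4 = -1)
n(E, P) = -1
u(s) = 3*s
1/u(n(-10, (-2*1)*y + 3)) = 1/(3*(-1)) = 1/(-3) = -1/3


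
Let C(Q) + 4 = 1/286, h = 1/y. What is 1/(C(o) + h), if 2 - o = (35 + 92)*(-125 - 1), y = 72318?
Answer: -5170737/20664797 ≈ -0.25022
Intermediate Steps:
o = 16004 (o = 2 - (35 + 92)*(-125 - 1) = 2 - 127*(-126) = 2 - 1*(-16002) = 2 + 16002 = 16004)
h = 1/72318 ≈ 1.3828e-5
C(Q) = -1143/286 (C(Q) = -4 + 1/286 = -1143/286)
1/(C(o) + h) = 1/(-1143/286 + 1/72318) = 1/(-20664797/5170737) = -5170737/20664797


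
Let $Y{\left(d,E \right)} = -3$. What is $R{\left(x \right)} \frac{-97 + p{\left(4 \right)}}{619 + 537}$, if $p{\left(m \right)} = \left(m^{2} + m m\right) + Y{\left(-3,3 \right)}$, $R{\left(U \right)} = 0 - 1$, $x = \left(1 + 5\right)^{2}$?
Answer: $\frac{1}{17} \approx 0.058824$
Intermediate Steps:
$x = 36$ ($x = 6^{2} = 36$)
$R{\left(U \right)} = -1$
$p{\left(m \right)} = -3 + 2 m^{2}$ ($p{\left(m \right)} = \left(m^{2} + m m\right) - 3 = \left(m^{2} + m^{2}\right) - 3 = 2 m^{2} - 3 = -3 + 2 m^{2}$)
$R{\left(x \right)} \frac{-97 + p{\left(4 \right)}}{619 + 537} = - \frac{-97 - \left(3 - 2 \cdot 4^{2}\right)}{619 + 537} = - \frac{-97 + \left(-3 + 2 \cdot 16\right)}{1156} = - \frac{-97 + \left(-3 + 32\right)}{1156} = - \frac{-97 + 29}{1156} = - \frac{-68}{1156} = \left(-1\right) \left(- \frac{1}{17}\right) = \frac{1}{17}$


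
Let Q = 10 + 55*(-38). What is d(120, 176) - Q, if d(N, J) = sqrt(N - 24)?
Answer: 2080 + 4*sqrt(6) ≈ 2089.8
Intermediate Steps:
Q = -2080 (Q = 10 - 2090 = -2080)
d(N, J) = sqrt(-24 + N)
d(120, 176) - Q = sqrt(-24 + 120) - 1*(-2080) = sqrt(96) + 2080 = 4*sqrt(6) + 2080 = 2080 + 4*sqrt(6)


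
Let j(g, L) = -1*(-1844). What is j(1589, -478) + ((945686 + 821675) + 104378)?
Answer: 1873583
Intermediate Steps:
j(g, L) = 1844
j(1589, -478) + ((945686 + 821675) + 104378) = 1844 + ((945686 + 821675) + 104378) = 1844 + (1767361 + 104378) = 1844 + 1871739 = 1873583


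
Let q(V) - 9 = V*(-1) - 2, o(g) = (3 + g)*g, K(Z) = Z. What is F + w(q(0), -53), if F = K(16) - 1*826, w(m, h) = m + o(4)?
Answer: -775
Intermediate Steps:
o(g) = g*(3 + g)
q(V) = 7 - V (q(V) = 9 + (V*(-1) - 2) = 9 + (-V - 2) = 9 + (-2 - V) = 7 - V)
w(m, h) = 28 + m (w(m, h) = m + 4*(3 + 4) = m + 4*7 = m + 28 = 28 + m)
F = -810 (F = 16 - 1*826 = 16 - 826 = -810)
F + w(q(0), -53) = -810 + (28 + (7 - 1*0)) = -810 + (28 + (7 + 0)) = -810 + (28 + 7) = -810 + 35 = -775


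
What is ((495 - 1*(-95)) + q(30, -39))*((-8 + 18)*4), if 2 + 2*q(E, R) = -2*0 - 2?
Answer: 23520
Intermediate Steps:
q(E, R) = -2 (q(E, R) = -1 + (-2*0 - 2)/2 = -1 + (0 - 2)/2 = -1 + (½)*(-2) = -1 - 1 = -2)
((495 - 1*(-95)) + q(30, -39))*((-8 + 18)*4) = ((495 - 1*(-95)) - 2)*((-8 + 18)*4) = ((495 + 95) - 2)*(10*4) = (590 - 2)*40 = 588*40 = 23520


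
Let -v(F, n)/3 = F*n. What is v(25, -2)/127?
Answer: 150/127 ≈ 1.1811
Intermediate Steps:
v(F, n) = -3*F*n
v(25, -2)/127 = -3*25*(-2)/127 = 150*(1/127) = 150/127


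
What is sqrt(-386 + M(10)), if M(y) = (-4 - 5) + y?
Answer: I*sqrt(385) ≈ 19.621*I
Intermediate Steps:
M(y) = -9 + y
sqrt(-386 + M(10)) = sqrt(-386 + (-9 + 10)) = sqrt(-386 + 1) = sqrt(-385) = I*sqrt(385)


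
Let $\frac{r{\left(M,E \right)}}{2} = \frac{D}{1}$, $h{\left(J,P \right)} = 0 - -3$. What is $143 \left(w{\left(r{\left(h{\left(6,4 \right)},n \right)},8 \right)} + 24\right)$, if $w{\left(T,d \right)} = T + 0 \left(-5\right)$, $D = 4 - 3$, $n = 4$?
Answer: $3718$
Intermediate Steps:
$D = 1$
$h{\left(J,P \right)} = 3$ ($h{\left(J,P \right)} = 0 + 3 = 3$)
$r{\left(M,E \right)} = 2$ ($r{\left(M,E \right)} = 2 \cdot 1 \cdot 1^{-1} = 2 \cdot 1 \cdot 1 = 2 \cdot 1 = 2$)
$w{\left(T,d \right)} = T$ ($w{\left(T,d \right)} = T + 0 = T$)
$143 \left(w{\left(r{\left(h{\left(6,4 \right)},n \right)},8 \right)} + 24\right) = 143 \left(2 + 24\right) = 143 \cdot 26 = 3718$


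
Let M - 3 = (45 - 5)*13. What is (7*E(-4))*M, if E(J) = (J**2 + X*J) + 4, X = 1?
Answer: 58576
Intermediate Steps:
E(J) = 4 + J + J**2 (E(J) = (J**2 + 1*J) + 4 = (J**2 + J) + 4 = (J + J**2) + 4 = 4 + J + J**2)
M = 523 (M = 3 + (45 - 5)*13 = 3 + 40*13 = 3 + 520 = 523)
(7*E(-4))*M = (7*(4 - 4 + (-4)**2))*523 = (7*(4 - 4 + 16))*523 = (7*16)*523 = 112*523 = 58576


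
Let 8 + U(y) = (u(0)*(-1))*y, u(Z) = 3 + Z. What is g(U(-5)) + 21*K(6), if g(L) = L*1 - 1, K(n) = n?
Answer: 132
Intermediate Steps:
U(y) = -8 - 3*y (U(y) = -8 + ((3 + 0)*(-1))*y = -8 + (3*(-1))*y = -8 - 3*y)
g(L) = -1 + L (g(L) = L - 1 = -1 + L)
g(U(-5)) + 21*K(6) = (-1 + (-8 - 3*(-5))) + 21*6 = (-1 + (-8 + 15)) + 126 = (-1 + 7) + 126 = 6 + 126 = 132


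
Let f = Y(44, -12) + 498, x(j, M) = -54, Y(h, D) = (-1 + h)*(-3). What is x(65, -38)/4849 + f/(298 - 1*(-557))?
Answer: 193679/460655 ≈ 0.42044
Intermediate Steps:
Y(h, D) = 3 - 3*h
f = 369 (f = (3 - 3*44) + 498 = (3 - 132) + 498 = -129 + 498 = 369)
x(65, -38)/4849 + f/(298 - 1*(-557)) = -54/4849 + 369/(298 - 1*(-557)) = -54*1/4849 + 369/(298 + 557) = -54/4849 + 369/855 = -54/4849 + 369*(1/855) = -54/4849 + 41/95 = 193679/460655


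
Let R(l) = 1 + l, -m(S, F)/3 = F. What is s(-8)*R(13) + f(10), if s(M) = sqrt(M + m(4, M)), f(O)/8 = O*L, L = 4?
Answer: 376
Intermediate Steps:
m(S, F) = -3*F
f(O) = 32*O (f(O) = 8*(O*4) = 8*(4*O) = 32*O)
s(M) = sqrt(2)*sqrt(-M) (s(M) = sqrt(M - 3*M) = sqrt(-2*M) = sqrt(2)*sqrt(-M))
s(-8)*R(13) + f(10) = (sqrt(2)*sqrt(-1*(-8)))*(1 + 13) + 32*10 = (sqrt(2)*sqrt(8))*14 + 320 = (sqrt(2)*(2*sqrt(2)))*14 + 320 = 4*14 + 320 = 56 + 320 = 376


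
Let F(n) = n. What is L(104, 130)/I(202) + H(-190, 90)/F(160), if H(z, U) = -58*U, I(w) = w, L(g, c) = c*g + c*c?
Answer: 95319/808 ≈ 117.97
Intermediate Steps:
L(g, c) = c² + c*g (L(g, c) = c*g + c² = c² + c*g)
L(104, 130)/I(202) + H(-190, 90)/F(160) = (130*(130 + 104))/202 - 58*90/160 = (130*234)*(1/202) - 5220*1/160 = 30420*(1/202) - 261/8 = 15210/101 - 261/8 = 95319/808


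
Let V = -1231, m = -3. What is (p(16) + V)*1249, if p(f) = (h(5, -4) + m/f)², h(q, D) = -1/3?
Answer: -3541663151/2304 ≈ -1.5372e+6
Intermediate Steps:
h(q, D) = -⅓ (h(q, D) = -1*⅓ = -⅓)
p(f) = (-⅓ - 3/f)²
(p(16) + V)*1249 = ((⅑)*(9 + 16)²/16² - 1231)*1249 = ((⅑)*(1/256)*25² - 1231)*1249 = ((⅑)*(1/256)*625 - 1231)*1249 = (625/2304 - 1231)*1249 = -2835599/2304*1249 = -3541663151/2304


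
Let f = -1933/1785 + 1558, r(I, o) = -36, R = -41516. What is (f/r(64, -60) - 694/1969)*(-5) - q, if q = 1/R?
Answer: 14314299155626/65661674463 ≈ 218.00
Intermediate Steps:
f = 2779097/1785 (f = -1933*1/1785 + 1558 = -1933/1785 + 1558 = 2779097/1785 ≈ 1556.9)
q = -1/41516 (q = 1/(-41516) = -1/41516 ≈ -2.4087e-5)
(f/r(64, -60) - 694/1969)*(-5) - q = ((2779097/1785)/(-36) - 694/1969)*(-5) - 1*(-1/41516) = ((2779097/1785)*(-1/36) - 694*1/1969)*(-5) + 1/41516 = (-2779097/64260 - 694/1969)*(-5) + 1/41516 = -5516638433/126527940*(-5) + 1/41516 = 5516638433/25305588 + 1/41516 = 14314299155626/65661674463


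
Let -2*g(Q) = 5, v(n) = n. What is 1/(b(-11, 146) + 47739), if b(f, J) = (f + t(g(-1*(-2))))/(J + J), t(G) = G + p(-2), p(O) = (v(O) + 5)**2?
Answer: 584/27879567 ≈ 2.0947e-5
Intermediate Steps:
g(Q) = -5/2 (g(Q) = -1/2*5 = -5/2)
p(O) = (5 + O)**2 (p(O) = (O + 5)**2 = (5 + O)**2)
t(G) = 9 + G (t(G) = G + (5 - 2)**2 = G + 3**2 = G + 9 = 9 + G)
b(f, J) = (13/2 + f)/(2*J) (b(f, J) = (f + (9 - 5/2))/(J + J) = (f + 13/2)/((2*J)) = (13/2 + f)*(1/(2*J)) = (13/2 + f)/(2*J))
1/(b(-11, 146) + 47739) = 1/((1/4)*(13 + 2*(-11))/146 + 47739) = 1/((1/4)*(1/146)*(13 - 22) + 47739) = 1/((1/4)*(1/146)*(-9) + 47739) = 1/(-9/584 + 47739) = 1/(27879567/584) = 584/27879567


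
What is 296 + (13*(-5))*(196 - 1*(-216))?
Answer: -26484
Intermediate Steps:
296 + (13*(-5))*(196 - 1*(-216)) = 296 - 65*(196 + 216) = 296 - 65*412 = 296 - 26780 = -26484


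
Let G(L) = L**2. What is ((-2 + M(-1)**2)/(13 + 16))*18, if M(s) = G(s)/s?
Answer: -18/29 ≈ -0.62069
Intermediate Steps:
M(s) = s (M(s) = s**2/s = s)
((-2 + M(-1)**2)/(13 + 16))*18 = ((-2 + (-1)**2)/(13 + 16))*18 = ((-2 + 1)/29)*18 = -1*1/29*18 = -1/29*18 = -18/29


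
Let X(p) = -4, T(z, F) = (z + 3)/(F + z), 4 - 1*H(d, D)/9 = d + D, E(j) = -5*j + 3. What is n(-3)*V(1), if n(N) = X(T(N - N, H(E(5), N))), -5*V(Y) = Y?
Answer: ⅘ ≈ 0.80000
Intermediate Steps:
E(j) = 3 - 5*j
V(Y) = -Y/5
H(d, D) = 36 - 9*D - 9*d (H(d, D) = 36 - 9*(d + D) = 36 - 9*(D + d) = 36 + (-9*D - 9*d) = 36 - 9*D - 9*d)
T(z, F) = (3 + z)/(F + z)
n(N) = -4
n(-3)*V(1) = -(-4)/5 = -4*(-⅕) = ⅘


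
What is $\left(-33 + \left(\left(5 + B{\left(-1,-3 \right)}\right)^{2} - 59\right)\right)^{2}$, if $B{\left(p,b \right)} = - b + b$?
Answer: $4489$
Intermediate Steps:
$B{\left(p,b \right)} = 0$
$\left(-33 + \left(\left(5 + B{\left(-1,-3 \right)}\right)^{2} - 59\right)\right)^{2} = \left(-33 + \left(\left(5 + 0\right)^{2} - 59\right)\right)^{2} = \left(-33 - \left(59 - 5^{2}\right)\right)^{2} = \left(-33 + \left(25 - 59\right)\right)^{2} = \left(-33 - 34\right)^{2} = \left(-67\right)^{2} = 4489$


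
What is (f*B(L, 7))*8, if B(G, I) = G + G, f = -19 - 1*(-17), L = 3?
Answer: -96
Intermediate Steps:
f = -2 (f = -19 + 17 = -2)
B(G, I) = 2*G
(f*B(L, 7))*8 = -4*3*8 = -2*6*8 = -12*8 = -96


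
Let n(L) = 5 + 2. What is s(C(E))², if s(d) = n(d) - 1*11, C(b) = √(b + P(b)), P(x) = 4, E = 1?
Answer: 16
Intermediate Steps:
n(L) = 7
C(b) = √(4 + b) (C(b) = √(b + 4) = √(4 + b))
s(d) = -4 (s(d) = 7 - 1*11 = 7 - 11 = -4)
s(C(E))² = (-4)² = 16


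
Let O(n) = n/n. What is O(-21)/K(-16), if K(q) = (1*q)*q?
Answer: 1/256 ≈ 0.0039063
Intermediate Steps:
O(n) = 1
K(q) = q**2 (K(q) = q*q = q**2)
O(-21)/K(-16) = 1/(-16)**2 = 1/256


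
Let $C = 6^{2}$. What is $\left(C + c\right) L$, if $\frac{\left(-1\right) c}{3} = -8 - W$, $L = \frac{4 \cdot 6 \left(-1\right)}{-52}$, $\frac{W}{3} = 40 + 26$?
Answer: $\frac{3924}{13} \approx 301.85$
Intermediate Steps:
$W = 198$ ($W = 3 \left(40 + 26\right) = 3 \cdot 66 = 198$)
$L = \frac{6}{13}$ ($L = 24 \left(-1\right) \left(- \frac{1}{52}\right) = \left(-24\right) \left(- \frac{1}{52}\right) = \frac{6}{13} \approx 0.46154$)
$c = 618$ ($c = - 3 \left(-8 - 198\right) = \left(-3\right) \left(-206\right) = 618$)
$C = 36$
$\left(C + c\right) L = \left(36 + 618\right) \frac{6}{13} = 654 \cdot \frac{6}{13} = \frac{3924}{13}$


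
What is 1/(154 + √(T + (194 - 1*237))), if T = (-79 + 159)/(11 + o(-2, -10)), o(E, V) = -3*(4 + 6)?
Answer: 2926/451501 - I*√17043/451501 ≈ 0.0064806 - 0.00028914*I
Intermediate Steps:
o(E, V) = -30 (o(E, V) = -3*10 = -30)
T = -80/19 (T = (-79 + 159)/(11 - 30) = 80/(-19) = 80*(-1/19) = -80/19 ≈ -4.2105)
1/(154 + √(T + (194 - 1*237))) = 1/(154 + √(-80/19 + (194 - 1*237))) = 1/(154 + √(-80/19 + (194 - 237))) = 1/(154 + √(-80/19 - 43)) = 1/(154 + √(-897/19)) = 1/(154 + I*√17043/19)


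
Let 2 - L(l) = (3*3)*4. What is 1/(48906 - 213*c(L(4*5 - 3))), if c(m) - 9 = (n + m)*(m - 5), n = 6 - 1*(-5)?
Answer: -1/144072 ≈ -6.9410e-6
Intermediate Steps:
n = 11 (n = 6 + 5 = 11)
L(l) = -34 (L(l) = 2 - 3*3*4 = 2 - 9*4 = 2 - 1*36 = 2 - 36 = -34)
c(m) = 9 + (-5 + m)*(11 + m) (c(m) = 9 + (11 + m)*(m - 5) = 9 + (11 + m)*(-5 + m) = 9 + (-5 + m)*(11 + m))
1/(48906 - 213*c(L(4*5 - 3))) = 1/(48906 - 213*(-46 + (-34)² + 6*(-34))) = 1/(48906 - 213*(-46 + 1156 - 204)) = 1/(48906 - 213*906) = 1/(48906 - 192978) = 1/(-144072) = -1/144072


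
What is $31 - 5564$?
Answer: $-5533$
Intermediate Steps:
$31 - 5564 = -5533$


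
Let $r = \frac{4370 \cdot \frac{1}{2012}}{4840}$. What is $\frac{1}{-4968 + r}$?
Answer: $- \frac{973808}{4837877707} \approx -0.00020129$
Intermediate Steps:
$r = \frac{437}{973808}$ ($r = 4370 \cdot \frac{1}{2012} \cdot \frac{1}{4840} = \frac{2185}{1006} \cdot \frac{1}{4840} = \frac{437}{973808} \approx 0.00044875$)
$\frac{1}{-4968 + r} = \frac{1}{-4968 + \frac{437}{973808}} = \frac{1}{- \frac{4837877707}{973808}} = - \frac{973808}{4837877707}$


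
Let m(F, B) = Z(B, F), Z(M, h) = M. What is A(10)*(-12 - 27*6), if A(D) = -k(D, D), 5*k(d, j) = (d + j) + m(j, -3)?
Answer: 2958/5 ≈ 591.60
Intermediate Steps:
m(F, B) = B
k(d, j) = -⅗ + d/5 + j/5 (k(d, j) = ((d + j) - 3)/5 = (-3 + d + j)/5 = -⅗ + d/5 + j/5)
A(D) = ⅗ - 2*D/5 (A(D) = -(-⅗ + D/5 + D/5) = -(-⅗ + 2*D/5) = ⅗ - 2*D/5)
A(10)*(-12 - 27*6) = (⅗ - ⅖*10)*(-12 - 27*6) = (⅗ - 4)*(-12 - 162) = -17/5*(-174) = 2958/5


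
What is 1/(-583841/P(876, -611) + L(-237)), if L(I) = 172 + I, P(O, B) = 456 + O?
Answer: -1332/670421 ≈ -0.0019868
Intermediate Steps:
1/(-583841/P(876, -611) + L(-237)) = 1/(-583841/(456 + 876) + (172 - 237)) = 1/(-583841/1332 - 65) = 1/(-670421/1332) = -1332/670421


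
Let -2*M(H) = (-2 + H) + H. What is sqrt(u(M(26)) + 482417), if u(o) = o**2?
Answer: 7*sqrt(9858) ≈ 695.01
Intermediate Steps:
M(H) = 1 - H (M(H) = -((-2 + H) + H)/2 = -(-2 + 2*H)/2 = 1 - H)
sqrt(u(M(26)) + 482417) = sqrt((1 - 1*26)**2 + 482417) = sqrt((1 - 26)**2 + 482417) = sqrt((-25)**2 + 482417) = sqrt(625 + 482417) = sqrt(483042) = 7*sqrt(9858)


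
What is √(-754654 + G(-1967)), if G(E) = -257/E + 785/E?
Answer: I*√2919824528782/1967 ≈ 868.71*I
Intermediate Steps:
G(E) = 528/E
√(-754654 + G(-1967)) = √(-754654 + 528/(-1967)) = √(-754654 + 528*(-1/1967)) = √(-754654 - 528/1967) = √(-1484404946/1967) = I*√2919824528782/1967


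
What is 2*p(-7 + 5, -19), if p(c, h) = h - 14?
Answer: -66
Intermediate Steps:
p(c, h) = -14 + h
2*p(-7 + 5, -19) = 2*(-14 - 19) = 2*(-33) = -66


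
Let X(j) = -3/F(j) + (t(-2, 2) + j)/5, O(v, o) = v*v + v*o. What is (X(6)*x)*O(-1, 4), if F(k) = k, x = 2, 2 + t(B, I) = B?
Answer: ⅗ ≈ 0.60000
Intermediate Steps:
O(v, o) = v² + o*v
t(B, I) = -2 + B
X(j) = -⅘ - 3/j + j/5 (X(j) = -3/j + ((-2 - 2) + j)/5 = -3/j + (-4 + j)*(⅕) = -3/j + (-⅘ + j/5) = -⅘ - 3/j + j/5)
(X(6)*x)*O(-1, 4) = (((⅕)*(-15 + 6*(-4 + 6))/6)*2)*(-(4 - 1)) = (((⅕)*(⅙)*(-15 + 6*2))*2)*(-1*3) = (((⅕)*(⅙)*(-15 + 12))*2)*(-3) = (((⅕)*(⅙)*(-3))*2)*(-3) = -⅒*2*(-3) = -⅕*(-3) = ⅗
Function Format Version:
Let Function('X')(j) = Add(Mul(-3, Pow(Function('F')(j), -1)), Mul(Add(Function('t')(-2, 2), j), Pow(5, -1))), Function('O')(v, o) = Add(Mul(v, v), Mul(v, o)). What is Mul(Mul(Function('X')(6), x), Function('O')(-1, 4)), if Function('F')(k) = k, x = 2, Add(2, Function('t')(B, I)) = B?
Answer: Rational(3, 5) ≈ 0.60000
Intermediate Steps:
Function('O')(v, o) = Add(Pow(v, 2), Mul(o, v))
Function('t')(B, I) = Add(-2, B)
Function('X')(j) = Add(Rational(-4, 5), Mul(-3, Pow(j, -1)), Mul(Rational(1, 5), j)) (Function('X')(j) = Add(Mul(-3, Pow(j, -1)), Mul(Add(Add(-2, -2), j), Pow(5, -1))) = Add(Mul(-3, Pow(j, -1)), Mul(Add(-4, j), Rational(1, 5))) = Add(Mul(-3, Pow(j, -1)), Add(Rational(-4, 5), Mul(Rational(1, 5), j))) = Add(Rational(-4, 5), Mul(-3, Pow(j, -1)), Mul(Rational(1, 5), j)))
Mul(Mul(Function('X')(6), x), Function('O')(-1, 4)) = Mul(Mul(Mul(Rational(1, 5), Pow(6, -1), Add(-15, Mul(6, Add(-4, 6)))), 2), Mul(-1, Add(4, -1))) = Mul(Mul(Mul(Rational(1, 5), Rational(1, 6), Add(-15, Mul(6, 2))), 2), Mul(-1, 3)) = Mul(Mul(Mul(Rational(1, 5), Rational(1, 6), Add(-15, 12)), 2), -3) = Mul(Mul(Mul(Rational(1, 5), Rational(1, 6), -3), 2), -3) = Mul(Mul(Rational(-1, 10), 2), -3) = Mul(Rational(-1, 5), -3) = Rational(3, 5)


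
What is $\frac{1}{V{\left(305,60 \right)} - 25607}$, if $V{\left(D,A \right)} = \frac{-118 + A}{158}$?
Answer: $- \frac{79}{2022982} \approx -3.9051 \cdot 10^{-5}$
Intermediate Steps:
$V{\left(D,A \right)} = - \frac{59}{79} + \frac{A}{158}$ ($V{\left(D,A \right)} = \left(-118 + A\right) \frac{1}{158} = - \frac{59}{79} + \frac{A}{158}$)
$\frac{1}{V{\left(305,60 \right)} - 25607} = \frac{1}{\left(- \frac{59}{79} + \frac{1}{158} \cdot 60\right) - 25607} = \frac{1}{\left(- \frac{59}{79} + \frac{30}{79}\right) - 25607} = \frac{1}{- \frac{29}{79} - 25607} = \frac{1}{- \frac{2022982}{79}} = - \frac{79}{2022982}$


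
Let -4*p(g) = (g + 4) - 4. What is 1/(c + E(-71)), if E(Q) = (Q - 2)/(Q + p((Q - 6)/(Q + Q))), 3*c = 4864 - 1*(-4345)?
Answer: 121215/372214037 ≈ 0.00032566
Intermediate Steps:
p(g) = -g/4 (p(g) = -((g + 4) - 4)/4 = -((4 + g) - 4)/4 = -g/4)
c = 9209/3 (c = (4864 - 1*(-4345))/3 = (4864 + 4345)/3 = (1/3)*9209 = 9209/3 ≈ 3069.7)
E(Q) = (-2 + Q)/(Q - (-6 + Q)/(8*Q)) (E(Q) = (Q - 2)/(Q - (Q - 6)/(4*(Q + Q))) = (-2 + Q)/(Q - (-6 + Q)/(4*(2*Q))) = (-2 + Q)/(Q - (-6 + Q)*1/(2*Q)/4) = (-2 + Q)/(Q - (-6 + Q)/(8*Q)))
1/(c + E(-71)) = 1/(9209/3 + 8*(-71)*(-2 - 71)/(6 - 1*(-71) + 8*(-71)**2)) = 1/(9209/3 + 8*(-71)*(-73)/(6 + 71 + 8*5041)) = 1/(9209/3 + 8*(-71)*(-73)/(6 + 71 + 40328)) = 1/(9209/3 + 8*(-71)*(-73)/40405) = 1/(9209/3 + 8*(-71)*(1/40405)*(-73)) = 1/(9209/3 + 41464/40405) = 1/(372214037/121215) = 121215/372214037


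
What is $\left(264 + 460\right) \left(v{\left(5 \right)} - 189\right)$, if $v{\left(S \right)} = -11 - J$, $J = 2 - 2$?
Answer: $-144800$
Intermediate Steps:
$J = 0$ ($J = 2 - 2 = 0$)
$v{\left(S \right)} = -11$ ($v{\left(S \right)} = -11 - 0 = -11 + 0 = -11$)
$\left(264 + 460\right) \left(v{\left(5 \right)} - 189\right) = \left(264 + 460\right) \left(-11 - 189\right) = 724 \left(-200\right) = -144800$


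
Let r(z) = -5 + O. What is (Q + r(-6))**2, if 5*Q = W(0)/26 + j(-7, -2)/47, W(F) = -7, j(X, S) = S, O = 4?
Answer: 42133081/37332100 ≈ 1.1286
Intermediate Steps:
Q = -381/6110 (Q = (-7/26 - 2/47)/5 = (1/5)*(-381/1222) = -381/6110 ≈ -0.062357)
r(z) = -1 (r(z) = -5 + 4 = -1)
(Q + r(-6))**2 = (-381/6110 - 1)**2 = (-6491/6110)**2 = 42133081/37332100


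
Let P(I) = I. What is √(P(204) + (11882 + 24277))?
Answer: √36363 ≈ 190.69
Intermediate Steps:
√(P(204) + (11882 + 24277)) = √(204 + (11882 + 24277)) = √(204 + 36159) = √36363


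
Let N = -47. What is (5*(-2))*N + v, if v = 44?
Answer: 514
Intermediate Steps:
(5*(-2))*N + v = (5*(-2))*(-47) + 44 = -10*(-47) + 44 = 470 + 44 = 514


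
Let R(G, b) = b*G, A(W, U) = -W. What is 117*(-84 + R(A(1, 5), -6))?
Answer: -9126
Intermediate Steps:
R(G, b) = G*b
117*(-84 + R(A(1, 5), -6)) = 117*(-84 - 1*1*(-6)) = 117*(-84 - 1*(-6)) = 117*(-84 + 6) = 117*(-78) = -9126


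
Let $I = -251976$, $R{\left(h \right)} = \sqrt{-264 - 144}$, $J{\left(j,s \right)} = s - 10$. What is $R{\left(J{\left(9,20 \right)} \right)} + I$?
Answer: $-251976 + 2 i \sqrt{102} \approx -2.5198 \cdot 10^{5} + 20.199 i$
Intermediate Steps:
$J{\left(j,s \right)} = -10 + s$ ($J{\left(j,s \right)} = s - 10 = -10 + s$)
$R{\left(h \right)} = 2 i \sqrt{102}$ ($R{\left(h \right)} = \sqrt{-408} = 2 i \sqrt{102}$)
$R{\left(J{\left(9,20 \right)} \right)} + I = 2 i \sqrt{102} - 251976 = -251976 + 2 i \sqrt{102}$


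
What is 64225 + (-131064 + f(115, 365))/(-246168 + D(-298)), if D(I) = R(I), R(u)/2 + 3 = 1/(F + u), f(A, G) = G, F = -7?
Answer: 4822250162395/75083072 ≈ 64226.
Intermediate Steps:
R(u) = -6 + 2/(-7 + u)
D(I) = 2*(22 - 3*I)/(-7 + I)
64225 + (-131064 + f(115, 365))/(-246168 + D(-298)) = 64225 + (-131064 + 365)/(-246168 + 2*(22 - 3*(-298))/(-7 - 298)) = 64225 - 130699/(-246168 + 2*(22 + 894)/(-305)) = 64225 - 130699/(-246168 + 2*(-1/305)*916) = 64225 - 130699/(-246168 - 1832/305) = 64225 - 130699/(-75083072/305) = 64225 - 130699*(-305/75083072) = 64225 + 39863195/75083072 = 4822250162395/75083072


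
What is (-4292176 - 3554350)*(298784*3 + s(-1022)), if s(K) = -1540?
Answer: -7021165623112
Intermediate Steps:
(-4292176 - 3554350)*(298784*3 + s(-1022)) = (-4292176 - 3554350)*(298784*3 - 1540) = -7846526*(896352 - 1540) = -7846526*894812 = -7021165623112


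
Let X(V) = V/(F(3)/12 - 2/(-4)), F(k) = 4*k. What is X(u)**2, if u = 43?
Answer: 7396/9 ≈ 821.78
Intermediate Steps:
X(V) = 2*V/3 (X(V) = V/((4*3)/12 - 2/(-4)) = V/(12*(1/12) - 2*(-1/4)) = V/(1 + 1/2) = V/(3/2) = V*(2/3) = 2*V/3)
X(u)**2 = ((2/3)*43)**2 = (86/3)**2 = 7396/9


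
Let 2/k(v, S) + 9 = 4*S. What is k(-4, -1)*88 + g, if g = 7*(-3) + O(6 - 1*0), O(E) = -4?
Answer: -501/13 ≈ -38.538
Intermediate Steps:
k(v, S) = 2/(-9 + 4*S)
g = -25 (g = 7*(-3) - 4 = -21 - 4 = -25)
k(-4, -1)*88 + g = (2/(-9 + 4*(-1)))*88 - 25 = (2/(-9 - 4))*88 - 25 = (2/(-13))*88 - 25 = (2*(-1/13))*88 - 25 = -2/13*88 - 25 = -176/13 - 25 = -501/13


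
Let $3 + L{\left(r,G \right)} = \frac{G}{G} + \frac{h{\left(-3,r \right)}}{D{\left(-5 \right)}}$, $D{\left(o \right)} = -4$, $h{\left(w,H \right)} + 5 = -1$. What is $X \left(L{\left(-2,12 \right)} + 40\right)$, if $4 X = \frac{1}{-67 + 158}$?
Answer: $\frac{79}{728} \approx 0.10852$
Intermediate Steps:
$h{\left(w,H \right)} = -6$ ($h{\left(w,H \right)} = -5 - 1 = -6$)
$X = \frac{1}{364}$ ($X = \frac{1}{4 \left(-67 + 158\right)} = \frac{1}{4 \cdot 91} = \frac{1}{4} \cdot \frac{1}{91} = \frac{1}{364} \approx 0.0027473$)
$L{\left(r,G \right)} = - \frac{1}{2}$ ($L{\left(r,G \right)} = -3 + \left(\frac{G}{G} - \frac{6}{-4}\right) = -3 + \left(1 - - \frac{3}{2}\right) = -3 + \left(1 + \frac{3}{2}\right) = -3 + \frac{5}{2} = - \frac{1}{2}$)
$X \left(L{\left(-2,12 \right)} + 40\right) = \frac{- \frac{1}{2} + 40}{364} = \frac{1}{364} \cdot \frac{79}{2} = \frac{79}{728}$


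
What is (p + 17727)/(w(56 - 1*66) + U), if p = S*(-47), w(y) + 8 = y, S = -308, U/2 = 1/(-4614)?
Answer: -74292321/41527 ≈ -1789.0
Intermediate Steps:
U = -1/2307 (U = 2/(-4614) = 2*(-1/4614) = -1/2307 ≈ -0.00043346)
w(y) = -8 + y
p = 14476 (p = -308*(-47) = 14476)
(p + 17727)/(w(56 - 1*66) + U) = (14476 + 17727)/((-8 + (56 - 1*66)) - 1/2307) = 32203/((-8 + (56 - 66)) - 1/2307) = 32203/((-8 - 10) - 1/2307) = 32203/(-18 - 1/2307) = 32203/(-41527/2307) = 32203*(-2307/41527) = -74292321/41527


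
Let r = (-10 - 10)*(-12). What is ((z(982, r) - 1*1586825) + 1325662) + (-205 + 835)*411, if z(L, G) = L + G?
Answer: -1011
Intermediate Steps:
r = 240 (r = -20*(-12) = 240)
z(L, G) = G + L
((z(982, r) - 1*1586825) + 1325662) + (-205 + 835)*411 = (((240 + 982) - 1*1586825) + 1325662) + (-205 + 835)*411 = ((1222 - 1586825) + 1325662) + 630*411 = (-1585603 + 1325662) + 258930 = -259941 + 258930 = -1011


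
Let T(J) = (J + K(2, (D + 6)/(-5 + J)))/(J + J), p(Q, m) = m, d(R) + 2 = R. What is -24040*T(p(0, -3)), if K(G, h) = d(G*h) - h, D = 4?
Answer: -75125/3 ≈ -25042.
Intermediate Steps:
d(R) = -2 + R
K(G, h) = -2 - h + G*h (K(G, h) = (-2 + G*h) - h = -2 - h + G*h)
T(J) = (-2 + J + 10/(-5 + J))/(2*J) (T(J) = (J + (-2 - (4 + 6)/(-5 + J) + 2*((4 + 6)/(-5 + J))))/(J + J) = (J + (-2 - 10/(-5 + J) + 2*(10/(-5 + J))))/((2*J)) = (J + (-2 - 10/(-5 + J) + 20/(-5 + J)))*(1/(2*J)) = (J + (-2 + 10/(-5 + J)))*(1/(2*J)) = (-2 + J + 10/(-5 + J))*(1/(2*J)) = (-2 + J + 10/(-5 + J))/(2*J))
-24040*T(p(0, -3)) = -12020*(10 + (-5 - 3)*(-2 - 3))/((-3)*(-5 - 3)) = -12020*(-1)*(10 - 8*(-5))/(3*(-8)) = -12020*(-1)*(-1)*(10 + 40)/(3*8) = -12020*(-1)*(-1)*50/(3*8) = -24040*25/24 = -75125/3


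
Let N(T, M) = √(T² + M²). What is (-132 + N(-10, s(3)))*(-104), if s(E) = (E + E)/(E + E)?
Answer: 13728 - 104*√101 ≈ 12683.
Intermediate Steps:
s(E) = 1 (s(E) = (2*E)/((2*E)) = (2*E)*(1/(2*E)) = 1)
N(T, M) = √(M² + T²)
(-132 + N(-10, s(3)))*(-104) = (-132 + √(1² + (-10)²))*(-104) = (-132 + √(1 + 100))*(-104) = (-132 + √101)*(-104) = 13728 - 104*√101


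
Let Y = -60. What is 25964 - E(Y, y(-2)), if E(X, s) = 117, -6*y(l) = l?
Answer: 25847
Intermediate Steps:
y(l) = -l/6
25964 - E(Y, y(-2)) = 25964 - 1*117 = 25964 - 117 = 25847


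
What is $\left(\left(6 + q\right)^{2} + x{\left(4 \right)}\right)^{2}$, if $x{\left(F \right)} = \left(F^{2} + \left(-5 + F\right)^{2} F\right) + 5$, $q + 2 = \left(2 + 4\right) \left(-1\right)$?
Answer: $841$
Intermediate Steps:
$q = -8$ ($q = -2 + \left(2 + 4\right) \left(-1\right) = -2 + 6 \left(-1\right) = -2 - 6 = -8$)
$x{\left(F \right)} = 5 + F^{2} + F \left(-5 + F\right)^{2}$ ($x{\left(F \right)} = \left(F^{2} + F \left(-5 + F\right)^{2}\right) + 5 = 5 + F^{2} + F \left(-5 + F\right)^{2}$)
$\left(\left(6 + q\right)^{2} + x{\left(4 \right)}\right)^{2} = \left(\left(6 - 8\right)^{2} + \left(5 + 4^{2} + 4 \left(-5 + 4\right)^{2}\right)\right)^{2} = \left(\left(-2\right)^{2} + \left(5 + 16 + 4 \left(-1\right)^{2}\right)\right)^{2} = \left(4 + \left(5 + 16 + 4 \cdot 1\right)\right)^{2} = \left(4 + \left(5 + 16 + 4\right)\right)^{2} = \left(4 + 25\right)^{2} = 29^{2} = 841$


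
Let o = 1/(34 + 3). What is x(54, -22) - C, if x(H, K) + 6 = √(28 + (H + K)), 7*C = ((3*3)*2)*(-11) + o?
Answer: 5771/259 + 2*√15 ≈ 30.028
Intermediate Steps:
o = 1/37 ≈ 0.027027
C = -7325/259 (C = (((3*3)*2)*(-11) + 1/37)/7 = ((9*2)*(-11) + 1/37)/7 = (18*(-11) + 1/37)/7 = (-198 + 1/37)/7 = (⅐)*(-7325/37) = -7325/259 ≈ -28.282)
x(H, K) = -6 + √(28 + H + K) (x(H, K) = -6 + √(28 + (H + K)) = -6 + √(28 + H + K))
x(54, -22) - C = (-6 + √(28 + 54 - 22)) - 1*(-7325/259) = (-6 + √60) + 7325/259 = (-6 + 2*√15) + 7325/259 = 5771/259 + 2*√15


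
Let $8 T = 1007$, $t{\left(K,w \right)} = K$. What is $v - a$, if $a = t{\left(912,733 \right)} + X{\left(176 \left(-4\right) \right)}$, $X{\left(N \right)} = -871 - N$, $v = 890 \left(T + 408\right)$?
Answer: $\frac{1897615}{4} \approx 4.744 \cdot 10^{5}$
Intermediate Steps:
$T = \frac{1007}{8}$ ($T = \frac{1}{8} \cdot 1007 = \frac{1007}{8} \approx 125.88$)
$v = \frac{1900595}{4}$ ($v = 890 \left(\frac{1007}{8} + 408\right) = 890 \cdot \frac{4271}{8} = \frac{1900595}{4} \approx 4.7515 \cdot 10^{5}$)
$a = 745$ ($a = 912 - \left(871 + 176 \left(-4\right)\right) = 912 - 167 = 745$)
$v - a = \frac{1900595}{4} - 745 = \frac{1897615}{4}$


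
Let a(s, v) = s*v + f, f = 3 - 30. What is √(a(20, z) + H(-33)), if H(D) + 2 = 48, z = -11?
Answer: I*√201 ≈ 14.177*I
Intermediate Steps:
f = -27
H(D) = 46 (H(D) = -2 + 48 = 46)
a(s, v) = -27 + s*v (a(s, v) = s*v - 27 = -27 + s*v)
√(a(20, z) + H(-33)) = √((-27 + 20*(-11)) + 46) = √((-27 - 220) + 46) = √(-247 + 46) = √(-201) = I*√201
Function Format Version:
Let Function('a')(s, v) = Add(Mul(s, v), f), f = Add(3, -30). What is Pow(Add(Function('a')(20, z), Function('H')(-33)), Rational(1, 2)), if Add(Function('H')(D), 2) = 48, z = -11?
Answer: Mul(I, Pow(201, Rational(1, 2))) ≈ Mul(14.177, I)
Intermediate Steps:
f = -27
Function('H')(D) = 46 (Function('H')(D) = Add(-2, 48) = 46)
Function('a')(s, v) = Add(-27, Mul(s, v)) (Function('a')(s, v) = Add(Mul(s, v), -27) = Add(-27, Mul(s, v)))
Pow(Add(Function('a')(20, z), Function('H')(-33)), Rational(1, 2)) = Pow(Add(Add(-27, Mul(20, -11)), 46), Rational(1, 2)) = Pow(Add(Add(-27, -220), 46), Rational(1, 2)) = Pow(Add(-247, 46), Rational(1, 2)) = Pow(-201, Rational(1, 2)) = Mul(I, Pow(201, Rational(1, 2)))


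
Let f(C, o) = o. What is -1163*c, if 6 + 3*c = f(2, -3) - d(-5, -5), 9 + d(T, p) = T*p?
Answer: 29075/3 ≈ 9691.7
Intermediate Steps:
d(T, p) = -9 + T*p
c = -25/3 (c = -2 + (-3 - (-9 - 5*(-5)))/3 = -2 + (-3 - (-9 + 25))/3 = -2 + (-3 - 1*16)/3 = -2 + (-3 - 16)/3 = -2 + (1/3)*(-19) = -2 - 19/3 = -25/3 ≈ -8.3333)
-1163*c = -1163*(-25/3) = 29075/3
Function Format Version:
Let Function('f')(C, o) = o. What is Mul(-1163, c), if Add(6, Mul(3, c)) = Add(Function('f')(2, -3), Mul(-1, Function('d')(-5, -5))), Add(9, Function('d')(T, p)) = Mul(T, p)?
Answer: Rational(29075, 3) ≈ 9691.7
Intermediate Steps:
Function('d')(T, p) = Add(-9, Mul(T, p))
c = Rational(-25, 3) (c = Add(-2, Mul(Rational(1, 3), Add(-3, Mul(-1, Add(-9, Mul(-5, -5)))))) = Add(-2, Mul(Rational(1, 3), Add(-3, Mul(-1, Add(-9, 25))))) = Add(-2, Mul(Rational(1, 3), Add(-3, Mul(-1, 16)))) = Add(-2, Mul(Rational(1, 3), Add(-3, -16))) = Add(-2, Mul(Rational(1, 3), -19)) = Add(-2, Rational(-19, 3)) = Rational(-25, 3) ≈ -8.3333)
Mul(-1163, c) = Mul(-1163, Rational(-25, 3)) = Rational(29075, 3)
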